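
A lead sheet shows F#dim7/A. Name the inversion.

F#dim7/A means F# diminished seventh with A in the bass. A is the third of F# diminished seventh (F#–A–C–Eb), so this is first inversion.

first inversion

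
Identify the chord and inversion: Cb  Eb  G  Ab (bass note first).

The distinct note names are Cb, Eb, G, Ab. Stacked in thirds they read Ab–Cb–Eb–G, which is a minor-major seventh chord on Ab.
With the third (Cb) in the bass, the chord is in first inversion (figured bass 6/5).

Ab minor-major seventh, first inversion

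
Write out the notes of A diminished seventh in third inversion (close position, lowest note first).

Gb, A, C, Eb

Spelling A diminished seventh: A–C–Eb–Gb. In third inversion the seventh is bass, giving Gb, A, C, Eb from the bottom.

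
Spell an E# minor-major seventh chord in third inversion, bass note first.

E# minor-major seventh is E#–G#–B#–D##. Third inversion puts the seventh (D##) in the bass, with the remaining tones above: D##, E#, G#, B#.

D##, E#, G#, B#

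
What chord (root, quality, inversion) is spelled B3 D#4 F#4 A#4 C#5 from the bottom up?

Reducing to letter names: B, D#, F#, A#, C#. These stack in thirds as B–D#–F#–A#–C# — a B major ninth chord.
The lowest note is B, the root of the chord, so this is root position.

B major ninth, root position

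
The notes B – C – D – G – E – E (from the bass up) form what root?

B, C, D, G, E are the tones of a C major ninth chord (C–E–G–B–D), making C the root.

C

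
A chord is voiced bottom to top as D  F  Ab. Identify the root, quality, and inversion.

The pitch classes D, F, Ab arrange in thirds as D–F–Ab: a D diminished triad.
D is the root of D diminished; root in the bass means root position (figured bass 5/3).

D diminished, root position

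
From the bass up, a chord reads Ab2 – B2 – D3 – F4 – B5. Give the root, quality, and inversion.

B diminished seventh, third inversion

The pitch classes Ab, B, D, F arrange in thirds as B–D–F–Ab: a B diminished seventh chord.
The lowest note is Ab, the seventh of the chord, so this is third inversion (figured bass 4/2).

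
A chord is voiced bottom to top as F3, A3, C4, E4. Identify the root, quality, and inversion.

F major seventh, root position

The distinct note names are F, A, C, E. Stacked in thirds they read F–A–C–E, which is a major seventh chord on F.
The lowest note is F, the root of the chord, so this is root position (figured bass 7).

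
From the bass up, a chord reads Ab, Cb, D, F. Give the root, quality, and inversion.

D diminished seventh, second inversion

The pitch classes Ab, Cb, D, F arrange in thirds as D–F–Ab–Cb: a D diminished seventh chord.
Ab is the fifth of D diminished seventh; fifth in the bass means second inversion (figured bass 4/3).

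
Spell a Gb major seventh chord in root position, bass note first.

Gb major seventh is Gb–Bb–Db–F. Root position puts the root (Gb) in the bass, with the remaining tones above: Gb, Bb, Db, F.

Gb, Bb, Db, F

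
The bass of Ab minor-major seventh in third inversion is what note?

G

In third inversion the seventh is lowest. For Ab minor-major seventh (Ab–Cb–Eb–G) that is G.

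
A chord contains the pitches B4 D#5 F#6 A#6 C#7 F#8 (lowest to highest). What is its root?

B

The distinct letter names are B, D#, F#, A#, C#. Arranged as a stack of thirds they read B–D#–F#–A#–C#, so B is the root (a B major ninth chord).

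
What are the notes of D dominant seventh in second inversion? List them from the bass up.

The chord tones are D–F#–A–C. With the fifth (A) lowest for second inversion: A, C, D, F#.

A, C, D, F#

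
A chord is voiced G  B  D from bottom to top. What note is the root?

G

The distinct letter names are G, B, D. Arranged as a stack of thirds they read G–B–D, so G is the root (a G major triad).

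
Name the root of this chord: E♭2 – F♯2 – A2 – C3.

F#

Eb, F#, A, C are the tones of an F# diminished seventh chord (F#–A–C–Eb), making F# the root.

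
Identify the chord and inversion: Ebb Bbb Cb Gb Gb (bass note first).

Cb minor seventh, first inversion

Reducing to letter names: Ebb, Bbb, Cb, Gb. These stack in thirds as Cb–Ebb–Gb–Bbb — a Cb minor seventh chord.
The lowest note is Ebb, the third of the chord, so this is first inversion (figured bass 6/5).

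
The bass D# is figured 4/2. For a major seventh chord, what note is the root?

E

The figures 4/2 mean the seventh of the chord is in the bass. If D# is the seventh of a major seventh chord, the root is E (chord tones E–G#–B–D#).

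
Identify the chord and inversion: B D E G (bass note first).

E minor seventh, second inversion

Reducing to letter names: B, D, E, G. These stack in thirds as E–G–B–D — an E minor seventh chord.
B is the fifth of E minor seventh; fifth in the bass means second inversion (figured bass 4/3).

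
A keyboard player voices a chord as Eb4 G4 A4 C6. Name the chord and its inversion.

A half-diminished seventh, second inversion

Reducing to letter names: Eb, G, A, C. These stack in thirds as A–C–Eb–G — an A half-diminished seventh chord.
With the fifth (Eb) in the bass, the chord is in second inversion (figured bass 4/3).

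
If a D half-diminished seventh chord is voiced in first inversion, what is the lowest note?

In first inversion the third is lowest. For D half-diminished seventh (D–F–Ab–C) that is F.

F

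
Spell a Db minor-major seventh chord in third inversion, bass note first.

Db minor-major seventh is Db–Fb–Ab–C. Third inversion puts the seventh (C) in the bass, with the remaining tones above: C, Db, Fb, Ab.

C, Db, Fb, Ab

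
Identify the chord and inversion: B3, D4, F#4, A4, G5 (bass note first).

Reducing to letter names: B, D, F#, A, G. These stack in thirds as G–B–D–F#–A — a G major ninth chord.
With the third (B) in the bass, the chord is in first inversion.

G major ninth, first inversion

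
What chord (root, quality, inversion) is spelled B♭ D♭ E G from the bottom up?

E diminished seventh, second inversion

The pitch classes Bb, Db, E, G arrange in thirds as E–G–Bb–Db: an E diminished seventh chord.
With the fifth (Bb) in the bass, the chord is in second inversion (figured bass 4/3).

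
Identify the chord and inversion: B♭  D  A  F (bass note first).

The distinct note names are Bb, D, A, F. Stacked in thirds they read Bb–D–F–A, which is a major seventh chord on Bb.
The lowest note is Bb, the root of the chord, so this is root position (figured bass 7).

Bb major seventh, root position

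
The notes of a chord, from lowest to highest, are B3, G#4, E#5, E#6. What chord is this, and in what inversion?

E# diminished, second inversion

The pitch classes B, G#, E# arrange in thirds as E#–G#–B: an E# diminished triad.
The lowest note is B, the fifth of the chord, so this is second inversion (figured bass 6/4).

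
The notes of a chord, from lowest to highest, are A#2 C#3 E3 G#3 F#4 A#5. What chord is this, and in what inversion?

Reducing to letter names: A#, C#, E, G#, F#. These stack in thirds as F#–A#–C#–E–G# — an F# dominant ninth chord.
With the third (A#) in the bass, the chord is in first inversion.

F# dominant ninth, first inversion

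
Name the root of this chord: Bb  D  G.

G

The distinct letter names are Bb, D, G. Arranged as a stack of thirds they read G–Bb–D, so G is the root (a G minor triad).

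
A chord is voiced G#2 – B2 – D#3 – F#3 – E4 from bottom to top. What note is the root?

E

G#, B, D#, F#, E are the tones of an E major ninth chord (E–G#–B–D#–F#), making E the root.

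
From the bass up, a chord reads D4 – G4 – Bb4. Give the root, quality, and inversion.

The pitch classes D, G, Bb arrange in thirds as G–Bb–D: a G minor triad.
With the fifth (D) in the bass, the chord is in second inversion (figured bass 6/4).

G minor, second inversion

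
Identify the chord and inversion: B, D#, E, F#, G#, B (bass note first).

E major ninth, second inversion

The pitch classes B, D#, E, F#, G# arrange in thirds as E–G#–B–D#–F#: an E major ninth chord.
B is the fifth of E major ninth; fifth in the bass means second inversion.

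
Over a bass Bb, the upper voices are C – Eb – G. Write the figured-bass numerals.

4/2

The notes Bb, C, Eb, G stack in thirds as C–Eb–G–Bb — a C minor seventh chord. The bass Bb is the seventh, so this is third inversion: figured 4/2.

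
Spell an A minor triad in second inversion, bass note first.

E, A, C

Spelling A minor: A–C–E. In second inversion the fifth is bass, giving E, A, C from the bottom.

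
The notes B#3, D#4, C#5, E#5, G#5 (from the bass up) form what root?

C#

The distinct letter names are B#, D#, C#, E#, G#. Arranged as a stack of thirds they read C#–E#–G#–B#–D#, so C# is the root (a C# major ninth chord).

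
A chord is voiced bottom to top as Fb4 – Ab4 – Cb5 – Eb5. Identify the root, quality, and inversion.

The distinct note names are Fb, Ab, Cb, Eb. Stacked in thirds they read Fb–Ab–Cb–Eb, which is a major seventh chord on Fb.
With the root (Fb) in the bass, the chord is in root position (figured bass 7).

Fb major seventh, root position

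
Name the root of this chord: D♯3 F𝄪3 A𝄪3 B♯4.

B#

The distinct letter names are D#, F##, A##, B#. Arranged as a stack of thirds they read B#–D#–F##–A##, so B# is the root (a B# minor-major seventh chord).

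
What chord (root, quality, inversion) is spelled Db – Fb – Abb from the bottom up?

Db diminished, root position

The distinct note names are Db, Fb, Abb. Stacked in thirds they read Db–Fb–Abb, which is a diminished triad on Db.
With the root (Db) in the bass, the chord is in root position (figured bass 5/3).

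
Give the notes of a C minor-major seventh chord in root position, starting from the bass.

C, Eb, G, B

C minor-major seventh is C–Eb–G–B. Root position puts the root (C) in the bass, with the remaining tones above: C, Eb, G, B.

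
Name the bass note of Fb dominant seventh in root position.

Fb

The root of Fb dominant seventh (Fb–Ab–Cb–Ebb) is Fb; that is the bass in root position.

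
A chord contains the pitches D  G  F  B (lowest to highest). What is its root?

G

The distinct letter names are D, G, F, B. Arranged as a stack of thirds they read G–B–D–F, so G is the root (a G dominant seventh chord).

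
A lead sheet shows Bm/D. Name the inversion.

first inversion

Bm/D means B minor with D in the bass. D is the third of B minor (B–D–F#), so this is first inversion.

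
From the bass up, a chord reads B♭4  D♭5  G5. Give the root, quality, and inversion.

G diminished, first inversion

Reducing to letter names: Bb, Db, G. These stack in thirds as G–Bb–Db — a G diminished triad.
Bb is the third of G diminished; third in the bass means first inversion (figured bass 6).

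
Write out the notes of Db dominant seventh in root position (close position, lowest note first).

The chord tones are Db–F–Ab–Cb. With the root (Db) lowest for root position: Db, F, Ab, Cb.

Db, F, Ab, Cb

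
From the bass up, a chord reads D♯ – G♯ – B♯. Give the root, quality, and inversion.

Reducing to letter names: D#, G#, B#. These stack in thirds as G#–B#–D# — a G# major triad.
D# is the fifth of G# major; fifth in the bass means second inversion (figured bass 6/4).

G# major, second inversion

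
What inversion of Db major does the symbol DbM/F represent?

first inversion

DbM/F means Db major with F in the bass. F is the third of Db major (Db–F–Ab), so this is first inversion.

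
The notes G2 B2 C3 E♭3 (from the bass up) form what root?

C

Reordering G, B, C, Eb into stacked thirds gives C–Eb–G–B; the bottom of that stack, C, is the root.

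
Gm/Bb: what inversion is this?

Gm/Bb means G minor with Bb in the bass. Bb is the third of G minor (G–Bb–D), so this is first inversion.

first inversion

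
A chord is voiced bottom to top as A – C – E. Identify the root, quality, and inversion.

Reducing to letter names: A, C, E. These stack in thirds as A–C–E — an A minor triad.
The lowest note is A, the root of the chord, so this is root position (figured bass 5/3).

A minor, root position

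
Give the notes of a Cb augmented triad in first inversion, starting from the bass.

Eb, G, Cb

Cb augmented is Cb–Eb–G. First inversion puts the third (Eb) in the bass, with the remaining tones above: Eb, G, Cb.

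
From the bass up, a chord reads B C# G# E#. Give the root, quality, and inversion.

C# dominant seventh, third inversion

The pitch classes B, C#, G#, E# arrange in thirds as C#–E#–G#–B: a C# dominant seventh chord.
With the seventh (B) in the bass, the chord is in third inversion (figured bass 4/2).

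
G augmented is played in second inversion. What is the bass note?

D#

The fifth of G augmented (G–B–D#) is D#; that is the bass in second inversion.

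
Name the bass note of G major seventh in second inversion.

D

In second inversion the fifth is lowest. For G major seventh (G–B–D–F#) that is D.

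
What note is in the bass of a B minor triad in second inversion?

In second inversion the fifth is lowest. For B minor (B–D–F#) that is F#.

F#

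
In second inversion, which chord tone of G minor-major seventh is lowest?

D

The fifth of G minor-major seventh (G–Bb–D–F#) is D; that is the bass in second inversion.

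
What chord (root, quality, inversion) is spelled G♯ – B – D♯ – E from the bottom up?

E major seventh, first inversion

The distinct note names are G#, B, D#, E. Stacked in thirds they read E–G#–B–D#, which is a major seventh chord on E.
The lowest note is G#, the third of the chord, so this is first inversion (figured bass 6/5).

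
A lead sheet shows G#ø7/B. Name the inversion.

first inversion

G#ø7/B means G# half-diminished seventh with B in the bass. B is the third of G# half-diminished seventh (G#–B–D–F#), so this is first inversion.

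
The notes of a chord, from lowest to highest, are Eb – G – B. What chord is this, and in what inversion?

Eb augmented, root position

Reducing to letter names: Eb, G, B. These stack in thirds as Eb–G–B — an Eb augmented triad.
Eb is the root of Eb augmented; root in the bass means root position (figured bass 5/3).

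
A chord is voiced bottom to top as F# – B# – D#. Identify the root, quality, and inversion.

The pitch classes F#, B#, D# arrange in thirds as B#–D#–F#: a B# diminished triad.
With the fifth (F#) in the bass, the chord is in second inversion (figured bass 6/4).

B# diminished, second inversion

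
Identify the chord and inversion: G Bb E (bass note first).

E diminished, first inversion

Reducing to letter names: G, Bb, E. These stack in thirds as E–G–Bb — an E diminished triad.
G is the third of E diminished; third in the bass means first inversion (figured bass 6).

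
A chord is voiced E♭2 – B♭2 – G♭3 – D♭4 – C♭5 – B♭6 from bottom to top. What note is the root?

Eb, Bb, Gb, Db, Cb are the tones of a Cb major ninth chord (Cb–Eb–Gb–Bb–Db), making Cb the root.

Cb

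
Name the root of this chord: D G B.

G

The distinct letter names are D, G, B. Arranged as a stack of thirds they read G–B–D, so G is the root (a G major triad).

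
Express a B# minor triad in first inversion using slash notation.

First inversion of B# minor has the third (D#) in the bass. As a slash chord: B#m/D#.

B#m/D#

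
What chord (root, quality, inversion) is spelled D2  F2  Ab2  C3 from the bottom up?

Reducing to letter names: D, F, Ab, C. These stack in thirds as D–F–Ab–C — a D half-diminished seventh chord.
D is the root of D half-diminished seventh; root in the bass means root position (figured bass 7).

D half-diminished seventh, root position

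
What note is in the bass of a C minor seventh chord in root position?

The root of C minor seventh (C–Eb–G–Bb) is C; that is the bass in root position.

C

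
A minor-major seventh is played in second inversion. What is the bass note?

A minor-major seventh is A–C–E–G#. Second inversion places the fifth in the bass: E.

E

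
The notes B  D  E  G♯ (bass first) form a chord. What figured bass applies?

The notes B, D, E, G# stack in thirds as E–G#–B–D — an E dominant seventh chord. The bass B is the fifth, so this is second inversion: figured 4/3.

4/3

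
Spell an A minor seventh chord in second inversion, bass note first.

E, G, A, C

A minor seventh is A–C–E–G. Second inversion puts the fifth (E) in the bass, with the remaining tones above: E, G, A, C.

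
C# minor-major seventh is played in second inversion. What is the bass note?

In second inversion the fifth is lowest. For C# minor-major seventh (C#–E–G#–B#) that is G#.

G#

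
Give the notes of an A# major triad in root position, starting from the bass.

The chord tones are A#–C##–E#. With the root (A#) lowest for root position: A#, C##, E#.

A#, C##, E#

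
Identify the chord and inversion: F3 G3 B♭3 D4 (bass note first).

G minor seventh, third inversion

Reducing to letter names: F, G, Bb, D. These stack in thirds as G–Bb–D–F — a G minor seventh chord.
With the seventh (F) in the bass, the chord is in third inversion (figured bass 4/2).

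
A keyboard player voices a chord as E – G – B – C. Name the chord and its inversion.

C major seventh, first inversion

Reducing to letter names: E, G, B, C. These stack in thirds as C–E–G–B — a C major seventh chord.
E is the third of C major seventh; third in the bass means first inversion (figured bass 6/5).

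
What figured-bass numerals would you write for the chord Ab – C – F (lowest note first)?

6

The notes Ab, C, F stack in thirds as F–Ab–C — an F minor triad. The bass Ab is the third, so this is first inversion: figured 6.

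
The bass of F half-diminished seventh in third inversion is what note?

Eb

The seventh of F half-diminished seventh (F–Ab–Cb–Eb) is Eb; that is the bass in third inversion.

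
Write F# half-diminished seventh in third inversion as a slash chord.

F#ø7/E

Third inversion of F# half-diminished seventh has the seventh (E) in the bass. As a slash chord: F#ø7/E.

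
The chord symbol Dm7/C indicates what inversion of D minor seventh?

Dm7/C means D minor seventh with C in the bass. C is the seventh of D minor seventh (D–F–A–C), so this is third inversion.

third inversion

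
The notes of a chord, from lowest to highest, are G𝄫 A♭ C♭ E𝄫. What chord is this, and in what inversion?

The distinct note names are Gbb, Ab, Cb, Ebb. Stacked in thirds they read Ab–Cb–Ebb–Gbb, which is a diminished seventh chord on Ab.
With the seventh (Gbb) in the bass, the chord is in third inversion (figured bass 4/2).

Ab diminished seventh, third inversion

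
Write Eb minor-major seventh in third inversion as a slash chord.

Ebm(maj7)/D

Third inversion of Eb minor-major seventh has the seventh (D) in the bass. As a slash chord: Ebm(maj7)/D.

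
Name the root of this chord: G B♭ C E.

Reordering G, Bb, C, E into stacked thirds gives C–E–G–Bb; the bottom of that stack, C, is the root.

C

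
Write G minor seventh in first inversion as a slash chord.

Gm7/Bb

First inversion of G minor seventh has the third (Bb) in the bass. As a slash chord: Gm7/Bb.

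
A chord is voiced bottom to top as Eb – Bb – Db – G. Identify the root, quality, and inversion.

The pitch classes Eb, Bb, Db, G arrange in thirds as Eb–G–Bb–Db: an Eb dominant seventh chord.
Eb is the root of Eb dominant seventh; root in the bass means root position (figured bass 7).

Eb dominant seventh, root position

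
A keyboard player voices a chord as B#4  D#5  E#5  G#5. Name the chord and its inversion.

E# minor seventh, second inversion

The pitch classes B#, D#, E#, G# arrange in thirds as E#–G#–B#–D#: an E# minor seventh chord.
With the fifth (B#) in the bass, the chord is in second inversion (figured bass 4/3).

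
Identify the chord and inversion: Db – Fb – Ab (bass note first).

Db minor, root position

Reducing to letter names: Db, Fb, Ab. These stack in thirds as Db–Fb–Ab — a Db minor triad.
The lowest note is Db, the root of the chord, so this is root position (figured bass 5/3).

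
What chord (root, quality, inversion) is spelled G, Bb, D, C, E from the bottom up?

The pitch classes G, Bb, D, C, E arrange in thirds as C–E–G–Bb–D: a C dominant ninth chord.
G is the fifth of C dominant ninth; fifth in the bass means second inversion.

C dominant ninth, second inversion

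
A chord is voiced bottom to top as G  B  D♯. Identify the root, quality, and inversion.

G augmented, root position

Reducing to letter names: G, B, D#. These stack in thirds as G–B–D# — a G augmented triad.
The lowest note is G, the root of the chord, so this is root position (figured bass 5/3).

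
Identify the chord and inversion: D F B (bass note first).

B diminished, first inversion

The distinct note names are D, F, B. Stacked in thirds they read B–D–F, which is a diminished triad on B.
With the third (D) in the bass, the chord is in first inversion (figured bass 6).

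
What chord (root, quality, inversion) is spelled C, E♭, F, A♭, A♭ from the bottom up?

F minor seventh, second inversion

The pitch classes C, Eb, F, Ab arrange in thirds as F–Ab–C–Eb: an F minor seventh chord.
C is the fifth of F minor seventh; fifth in the bass means second inversion (figured bass 4/3).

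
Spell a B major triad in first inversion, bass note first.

The chord tones are B–D#–F#. With the third (D#) lowest for first inversion: D#, F#, B.

D#, F#, B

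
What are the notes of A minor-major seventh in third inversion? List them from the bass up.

The chord tones are A–C–E–G#. With the seventh (G#) lowest for third inversion: G#, A, C, E.

G#, A, C, E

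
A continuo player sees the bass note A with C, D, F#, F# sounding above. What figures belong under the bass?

4/3

The notes A, C, D, F# stack in thirds as D–F#–A–C — a D dominant seventh chord. The bass A is the fifth, so this is second inversion: figured 4/3.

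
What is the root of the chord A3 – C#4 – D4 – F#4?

Reordering A, C#, D, F# into stacked thirds gives D–F#–A–C#; the bottom of that stack, D, is the root.

D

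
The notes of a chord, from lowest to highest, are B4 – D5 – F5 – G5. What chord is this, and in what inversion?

The pitch classes B, D, F, G arrange in thirds as G–B–D–F: a G dominant seventh chord.
The lowest note is B, the third of the chord, so this is first inversion (figured bass 6/5).

G dominant seventh, first inversion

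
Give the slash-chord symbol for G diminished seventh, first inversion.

Gdim7/Bb

First inversion of G diminished seventh has the third (Bb) in the bass. As a slash chord: Gdim7/Bb.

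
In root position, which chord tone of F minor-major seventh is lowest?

In root position the root is lowest. For F minor-major seventh (F–Ab–C–E) that is F.

F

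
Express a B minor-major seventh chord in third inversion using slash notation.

Bm(maj7)/A#

Third inversion of B minor-major seventh has the seventh (A#) in the bass. As a slash chord: Bm(maj7)/A#.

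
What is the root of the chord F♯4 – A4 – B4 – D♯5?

The distinct letter names are F#, A, B, D#. Arranged as a stack of thirds they read B–D#–F#–A, so B is the root (a B dominant seventh chord).

B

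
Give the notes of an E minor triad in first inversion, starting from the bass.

G, B, E

Spelling E minor: E–G–B. In first inversion the third is bass, giving G, B, E from the bottom.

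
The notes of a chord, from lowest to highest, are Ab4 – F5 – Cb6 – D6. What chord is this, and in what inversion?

The distinct note names are Ab, F, Cb, D. Stacked in thirds they read D–F–Ab–Cb, which is a diminished seventh chord on D.
The lowest note is Ab, the fifth of the chord, so this is second inversion (figured bass 4/3).

D diminished seventh, second inversion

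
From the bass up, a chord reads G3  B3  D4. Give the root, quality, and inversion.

G major, root position

The pitch classes G, B, D arrange in thirds as G–B–D: a G major triad.
The lowest note is G, the root of the chord, so this is root position (figured bass 5/3).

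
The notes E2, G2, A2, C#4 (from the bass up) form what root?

A

The distinct letter names are E, G, A, C#. Arranged as a stack of thirds they read A–C#–E–G, so A is the root (an A dominant seventh chord).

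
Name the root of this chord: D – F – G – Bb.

G

D, F, G, Bb are the tones of a G minor seventh chord (G–Bb–D–F), making G the root.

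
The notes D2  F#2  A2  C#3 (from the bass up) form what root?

D, F#, A, C# are the tones of a D major seventh chord (D–F#–A–C#), making D the root.

D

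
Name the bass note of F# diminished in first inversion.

A

The third of F# diminished (F#–A–C) is A; that is the bass in first inversion.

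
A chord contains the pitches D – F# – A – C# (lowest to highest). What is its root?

Reordering D, F#, A, C# into stacked thirds gives D–F#–A–C#; the bottom of that stack, D, is the root.

D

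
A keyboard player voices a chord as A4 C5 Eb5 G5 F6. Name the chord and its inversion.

Reducing to letter names: A, C, Eb, G, F. These stack in thirds as F–A–C–Eb–G — an F dominant ninth chord.
With the third (A) in the bass, the chord is in first inversion.

F dominant ninth, first inversion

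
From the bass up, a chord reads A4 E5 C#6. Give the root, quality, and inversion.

A major, root position

The distinct note names are A, E, C#. Stacked in thirds they read A–C#–E, which is a major triad on A.
A is the root of A major; root in the bass means root position (figured bass 5/3).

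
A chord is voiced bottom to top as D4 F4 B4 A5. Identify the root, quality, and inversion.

B half-diminished seventh, first inversion

The pitch classes D, F, B, A arrange in thirds as B–D–F–A: a B half-diminished seventh chord.
D is the third of B half-diminished seventh; third in the bass means first inversion (figured bass 6/5).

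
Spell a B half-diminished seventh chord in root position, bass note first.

B, D, F, A

The chord tones are B–D–F–A. With the root (B) lowest for root position: B, D, F, A.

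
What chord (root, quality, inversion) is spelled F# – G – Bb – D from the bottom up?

Reducing to letter names: F#, G, Bb, D. These stack in thirds as G–Bb–D–F# — a G minor-major seventh chord.
With the seventh (F#) in the bass, the chord is in third inversion (figured bass 4/2).

G minor-major seventh, third inversion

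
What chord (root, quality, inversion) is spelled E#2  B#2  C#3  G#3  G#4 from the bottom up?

The distinct note names are E#, B#, C#, G#. Stacked in thirds they read C#–E#–G#–B#, which is a major seventh chord on C#.
With the third (E#) in the bass, the chord is in first inversion (figured bass 6/5).

C# major seventh, first inversion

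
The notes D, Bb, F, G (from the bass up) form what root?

G

The distinct letter names are D, Bb, F, G. Arranged as a stack of thirds they read G–Bb–D–F, so G is the root (a G minor seventh chord).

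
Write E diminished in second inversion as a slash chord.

Second inversion of E diminished has the fifth (Bb) in the bass. As a slash chord: Edim/Bb.

Edim/Bb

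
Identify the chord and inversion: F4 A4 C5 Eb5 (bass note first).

F dominant seventh, root position

The pitch classes F, A, C, Eb arrange in thirds as F–A–C–Eb: an F dominant seventh chord.
F is the root of F dominant seventh; root in the bass means root position (figured bass 7).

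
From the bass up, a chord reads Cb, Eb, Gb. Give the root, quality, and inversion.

The pitch classes Cb, Eb, Gb arrange in thirds as Cb–Eb–Gb: a Cb major triad.
Cb is the root of Cb major; root in the bass means root position (figured bass 5/3).

Cb major, root position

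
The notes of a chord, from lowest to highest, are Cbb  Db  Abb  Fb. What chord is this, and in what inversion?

Db diminished seventh, third inversion

The distinct note names are Cbb, Db, Abb, Fb. Stacked in thirds they read Db–Fb–Abb–Cbb, which is a diminished seventh chord on Db.
With the seventh (Cbb) in the bass, the chord is in third inversion (figured bass 4/2).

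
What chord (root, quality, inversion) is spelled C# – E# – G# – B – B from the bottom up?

C# dominant seventh, root position

The distinct note names are C#, E#, G#, B. Stacked in thirds they read C#–E#–G#–B, which is a dominant seventh chord on C#.
C# is the root of C# dominant seventh; root in the bass means root position (figured bass 7).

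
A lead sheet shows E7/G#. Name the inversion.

first inversion

E7/G# means E dominant seventh with G# in the bass. G# is the third of E dominant seventh (E–G#–B–D), so this is first inversion.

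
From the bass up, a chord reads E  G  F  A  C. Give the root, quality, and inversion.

F major ninth, third inversion

The pitch classes E, G, F, A, C arrange in thirds as F–A–C–E–G: an F major ninth chord.
With the seventh (E) in the bass, the chord is in third inversion.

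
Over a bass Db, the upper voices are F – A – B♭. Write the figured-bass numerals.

6/5

The notes Db, F, A, Bb stack in thirds as Bb–Db–F–A — a Bb minor-major seventh chord. The bass Db is the third, so this is first inversion: figured 6/5.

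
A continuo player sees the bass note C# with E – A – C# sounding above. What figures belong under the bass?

The notes C#, E, A stack in thirds as A–C#–E — an A major triad. The bass C# is the third, so this is first inversion: figured 6.

6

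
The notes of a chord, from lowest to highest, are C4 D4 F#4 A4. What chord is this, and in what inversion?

Reducing to letter names: C, D, F#, A. These stack in thirds as D–F#–A–C — a D dominant seventh chord.
C is the seventh of D dominant seventh; seventh in the bass means third inversion (figured bass 4/2).

D dominant seventh, third inversion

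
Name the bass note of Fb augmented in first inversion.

Fb augmented is Fb–Ab–C. First inversion places the third in the bass: Ab.

Ab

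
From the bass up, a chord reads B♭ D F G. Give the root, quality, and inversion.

Reducing to letter names: Bb, D, F, G. These stack in thirds as G–Bb–D–F — a G minor seventh chord.
The lowest note is Bb, the third of the chord, so this is first inversion (figured bass 6/5).

G minor seventh, first inversion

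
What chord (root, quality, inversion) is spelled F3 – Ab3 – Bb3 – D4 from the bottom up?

Reducing to letter names: F, Ab, Bb, D. These stack in thirds as Bb–D–F–Ab — a Bb dominant seventh chord.
With the fifth (F) in the bass, the chord is in second inversion (figured bass 4/3).

Bb dominant seventh, second inversion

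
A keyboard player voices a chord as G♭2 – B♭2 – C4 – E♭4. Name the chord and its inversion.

The pitch classes Gb, Bb, C, Eb arrange in thirds as C–Eb–Gb–Bb: a C half-diminished seventh chord.
The lowest note is Gb, the fifth of the chord, so this is second inversion (figured bass 4/3).

C half-diminished seventh, second inversion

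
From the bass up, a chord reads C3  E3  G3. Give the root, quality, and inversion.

Reducing to letter names: C, E, G. These stack in thirds as C–E–G — a C major triad.
With the root (C) in the bass, the chord is in root position (figured bass 5/3).

C major, root position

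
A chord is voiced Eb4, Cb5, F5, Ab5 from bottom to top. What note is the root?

F

Eb, Cb, F, Ab are the tones of an F half-diminished seventh chord (F–Ab–Cb–Eb), making F the root.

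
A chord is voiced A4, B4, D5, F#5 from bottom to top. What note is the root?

Reordering A, B, D, F# into stacked thirds gives B–D–F#–A; the bottom of that stack, B, is the root.

B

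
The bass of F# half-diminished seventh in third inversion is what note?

E

The seventh of F# half-diminished seventh (F#–A–C–E) is E; that is the bass in third inversion.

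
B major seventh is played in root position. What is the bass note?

B

In root position the root is lowest. For B major seventh (B–D#–F#–A#) that is B.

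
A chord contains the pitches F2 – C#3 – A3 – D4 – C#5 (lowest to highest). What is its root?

D

The distinct letter names are F, C#, A, D. Arranged as a stack of thirds they read D–F–A–C#, so D is the root (a D minor-major seventh chord).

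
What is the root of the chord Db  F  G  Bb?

The distinct letter names are Db, F, G, Bb. Arranged as a stack of thirds they read G–Bb–Db–F, so G is the root (a G half-diminished seventh chord).

G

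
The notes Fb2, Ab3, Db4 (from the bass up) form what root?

Db

Fb, Ab, Db are the tones of a Db minor triad (Db–Fb–Ab), making Db the root.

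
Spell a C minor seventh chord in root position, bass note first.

C minor seventh is C–Eb–G–Bb. Root position puts the root (C) in the bass, with the remaining tones above: C, Eb, G, Bb.

C, Eb, G, Bb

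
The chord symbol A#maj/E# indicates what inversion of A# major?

second inversion

A#maj/E# means A# major with E# in the bass. E# is the fifth of A# major (A#–C##–E#), so this is second inversion.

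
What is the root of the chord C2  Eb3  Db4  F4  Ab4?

Db

C, Eb, Db, F, Ab are the tones of a Db major ninth chord (Db–F–Ab–C–Eb), making Db the root.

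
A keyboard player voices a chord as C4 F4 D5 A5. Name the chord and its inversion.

D minor seventh, third inversion

The distinct note names are C, F, D, A. Stacked in thirds they read D–F–A–C, which is a minor seventh chord on D.
The lowest note is C, the seventh of the chord, so this is third inversion (figured bass 4/2).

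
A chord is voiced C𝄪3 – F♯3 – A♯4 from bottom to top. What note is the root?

The distinct letter names are C##, F#, A#. Arranged as a stack of thirds they read F#–A#–C##, so F# is the root (an F# augmented triad).

F#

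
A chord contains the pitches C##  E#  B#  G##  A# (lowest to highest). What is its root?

Reordering C##, E#, B#, G##, A# into stacked thirds gives A#–C##–E#–G##–B#; the bottom of that stack, A#, is the root.

A#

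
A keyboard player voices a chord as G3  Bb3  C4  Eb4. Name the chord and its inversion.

C minor seventh, second inversion

The pitch classes G, Bb, C, Eb arrange in thirds as C–Eb–G–Bb: a C minor seventh chord.
With the fifth (G) in the bass, the chord is in second inversion (figured bass 4/3).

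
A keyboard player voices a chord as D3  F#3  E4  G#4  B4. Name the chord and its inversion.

The pitch classes D, F#, E, G#, B arrange in thirds as E–G#–B–D–F#: an E dominant ninth chord.
The lowest note is D, the seventh of the chord, so this is third inversion.

E dominant ninth, third inversion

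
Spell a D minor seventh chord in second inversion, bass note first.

A, C, D, F

The chord tones are D–F–A–C. With the fifth (A) lowest for second inversion: A, C, D, F.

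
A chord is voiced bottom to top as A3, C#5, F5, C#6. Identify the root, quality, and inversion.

The pitch classes A, C#, F arrange in thirds as F–A–C#: an F augmented triad.
With the third (A) in the bass, the chord is in first inversion (figured bass 6).

F augmented, first inversion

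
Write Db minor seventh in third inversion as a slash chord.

Third inversion of Db minor seventh has the seventh (Cb) in the bass. As a slash chord: Dbm7/Cb.

Dbm7/Cb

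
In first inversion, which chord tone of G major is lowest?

G major is G–B–D. First inversion places the third in the bass: B.

B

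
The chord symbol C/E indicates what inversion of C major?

first inversion

C/E means C major with E in the bass. E is the third of C major (C–E–G), so this is first inversion.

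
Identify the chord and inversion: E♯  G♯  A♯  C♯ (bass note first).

The distinct note names are E#, G#, A#, C#. Stacked in thirds they read A#–C#–E#–G#, which is a minor seventh chord on A#.
E# is the fifth of A# minor seventh; fifth in the bass means second inversion (figured bass 4/3).

A# minor seventh, second inversion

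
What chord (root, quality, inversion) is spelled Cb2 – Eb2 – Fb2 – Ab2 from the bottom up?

Fb major seventh, second inversion

The pitch classes Cb, Eb, Fb, Ab arrange in thirds as Fb–Ab–Cb–Eb: an Fb major seventh chord.
Cb is the fifth of Fb major seventh; fifth in the bass means second inversion (figured bass 4/3).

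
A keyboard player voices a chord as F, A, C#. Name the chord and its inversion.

F augmented, root position

The distinct note names are F, A, C#. Stacked in thirds they read F–A–C#, which is an augmented triad on F.
F is the root of F augmented; root in the bass means root position (figured bass 5/3).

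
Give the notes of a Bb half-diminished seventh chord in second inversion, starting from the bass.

Bb half-diminished seventh is Bb–Db–Fb–Ab. Second inversion puts the fifth (Fb) in the bass, with the remaining tones above: Fb, Ab, Bb, Db.

Fb, Ab, Bb, Db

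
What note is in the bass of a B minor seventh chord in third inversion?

A

B minor seventh is B–D–F#–A. Third inversion places the seventh in the bass: A.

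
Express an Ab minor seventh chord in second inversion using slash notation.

Abm7/Eb

Second inversion of Ab minor seventh has the fifth (Eb) in the bass. As a slash chord: Abm7/Eb.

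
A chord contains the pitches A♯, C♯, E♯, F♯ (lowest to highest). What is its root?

A#, C#, E#, F# are the tones of an F# major seventh chord (F#–A#–C#–E#), making F# the root.

F#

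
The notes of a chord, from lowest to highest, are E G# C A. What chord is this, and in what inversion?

A minor-major seventh, second inversion

The pitch classes E, G#, C, A arrange in thirds as A–C–E–G#: an A minor-major seventh chord.
With the fifth (E) in the bass, the chord is in second inversion (figured bass 4/3).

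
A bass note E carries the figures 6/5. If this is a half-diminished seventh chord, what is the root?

C#

The figures 6/5 mean the third of the chord is in the bass. If E is the third of a half-diminished seventh chord, the root is C# (chord tones C#–E–G–B).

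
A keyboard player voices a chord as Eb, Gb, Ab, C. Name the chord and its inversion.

The pitch classes Eb, Gb, Ab, C arrange in thirds as Ab–C–Eb–Gb: an Ab dominant seventh chord.
With the fifth (Eb) in the bass, the chord is in second inversion (figured bass 4/3).

Ab dominant seventh, second inversion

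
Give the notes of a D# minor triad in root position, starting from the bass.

D#, F#, A#

Spelling D# minor: D#–F#–A#. In root position the root is bass, giving D#, F#, A# from the bottom.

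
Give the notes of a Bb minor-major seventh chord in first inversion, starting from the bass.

The chord tones are Bb–Db–F–A. With the third (Db) lowest for first inversion: Db, F, A, Bb.

Db, F, A, Bb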